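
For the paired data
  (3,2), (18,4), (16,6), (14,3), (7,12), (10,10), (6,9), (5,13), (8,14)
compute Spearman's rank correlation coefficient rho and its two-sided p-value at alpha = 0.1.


Step 1: Rank x and y separately (midranks; no ties here).
rank(x): 3->1, 18->9, 16->8, 14->7, 7->4, 10->6, 6->3, 5->2, 8->5
rank(y): 2->1, 4->3, 6->4, 3->2, 12->7, 10->6, 9->5, 13->8, 14->9
Step 2: d_i = R_x(i) - R_y(i); compute d_i^2.
  (1-1)^2=0, (9-3)^2=36, (8-4)^2=16, (7-2)^2=25, (4-7)^2=9, (6-6)^2=0, (3-5)^2=4, (2-8)^2=36, (5-9)^2=16
sum(d^2) = 142.
Step 3: rho = 1 - 6*142 / (9*(9^2 - 1)) = 1 - 852/720 = -0.183333.
Step 4: Under H0, t = rho * sqrt((n-2)/(1-rho^2)) = -0.4934 ~ t(7).
Step 5: Two-sided p-value from the t-distribution with 7 df = 0.636820.
Step 6: alpha = 0.1. fail to reject H0.

rho = -0.1833, p = 0.636820, fail to reject H0 at alpha = 0.1.


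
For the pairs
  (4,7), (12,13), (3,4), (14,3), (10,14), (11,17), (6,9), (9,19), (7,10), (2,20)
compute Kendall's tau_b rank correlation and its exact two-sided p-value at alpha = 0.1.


Step 1: Enumerate the 45 unordered pairs (i,j) with i<j and classify each by sign(x_j-x_i) * sign(y_j-y_i).
  (1,2):dx=+8,dy=+6->C; (1,3):dx=-1,dy=-3->C; (1,4):dx=+10,dy=-4->D; (1,5):dx=+6,dy=+7->C
  (1,6):dx=+7,dy=+10->C; (1,7):dx=+2,dy=+2->C; (1,8):dx=+5,dy=+12->C; (1,9):dx=+3,dy=+3->C
  (1,10):dx=-2,dy=+13->D; (2,3):dx=-9,dy=-9->C; (2,4):dx=+2,dy=-10->D; (2,5):dx=-2,dy=+1->D
  (2,6):dx=-1,dy=+4->D; (2,7):dx=-6,dy=-4->C; (2,8):dx=-3,dy=+6->D; (2,9):dx=-5,dy=-3->C
  (2,10):dx=-10,dy=+7->D; (3,4):dx=+11,dy=-1->D; (3,5):dx=+7,dy=+10->C; (3,6):dx=+8,dy=+13->C
  (3,7):dx=+3,dy=+5->C; (3,8):dx=+6,dy=+15->C; (3,9):dx=+4,dy=+6->C; (3,10):dx=-1,dy=+16->D
  (4,5):dx=-4,dy=+11->D; (4,6):dx=-3,dy=+14->D; (4,7):dx=-8,dy=+6->D; (4,8):dx=-5,dy=+16->D
  (4,9):dx=-7,dy=+7->D; (4,10):dx=-12,dy=+17->D; (5,6):dx=+1,dy=+3->C; (5,7):dx=-4,dy=-5->C
  (5,8):dx=-1,dy=+5->D; (5,9):dx=-3,dy=-4->C; (5,10):dx=-8,dy=+6->D; (6,7):dx=-5,dy=-8->C
  (6,8):dx=-2,dy=+2->D; (6,9):dx=-4,dy=-7->C; (6,10):dx=-9,dy=+3->D; (7,8):dx=+3,dy=+10->C
  (7,9):dx=+1,dy=+1->C; (7,10):dx=-4,dy=+11->D; (8,9):dx=-2,dy=-9->C; (8,10):dx=-7,dy=+1->D
  (9,10):dx=-5,dy=+10->D
Step 2: C = 23, D = 22, total pairs = 45.
Step 3: tau = (C - D)/(n(n-1)/2) = (23 - 22)/45 = 0.022222.
Step 4: Exact two-sided p-value (enumerate n! = 3628800 permutations of y under H0): p = 1.000000.
Step 5: alpha = 0.1. fail to reject H0.

tau_b = 0.0222 (C=23, D=22), p = 1.000000, fail to reject H0.


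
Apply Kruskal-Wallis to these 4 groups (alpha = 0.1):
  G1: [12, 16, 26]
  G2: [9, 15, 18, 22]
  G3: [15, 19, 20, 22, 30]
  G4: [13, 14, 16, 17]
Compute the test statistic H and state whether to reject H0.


Step 1: Combine all N = 16 observations and assign midranks.
sorted (value, group, rank): (9,G2,1), (12,G1,2), (13,G4,3), (14,G4,4), (15,G2,5.5), (15,G3,5.5), (16,G1,7.5), (16,G4,7.5), (17,G4,9), (18,G2,10), (19,G3,11), (20,G3,12), (22,G2,13.5), (22,G3,13.5), (26,G1,15), (30,G3,16)
Step 2: Sum ranks within each group.
R_1 = 24.5 (n_1 = 3)
R_2 = 30 (n_2 = 4)
R_3 = 58 (n_3 = 5)
R_4 = 23.5 (n_4 = 4)
Step 3: H = 12/(N(N+1)) * sum(R_i^2/n_i) - 3(N+1)
     = 12/(16*17) * (24.5^2/3 + 30^2/4 + 58^2/5 + 23.5^2/4) - 3*17
     = 0.044118 * 1235.95 - 51
     = 3.527022.
Step 4: Ties present; correction factor C = 1 - 18/(16^3 - 16) = 0.995588. Corrected H = 3.527022 / 0.995588 = 3.542651.
Step 5: Under H0, H ~ chi^2(3); p-value = 0.315272.
Step 6: alpha = 0.1. fail to reject H0.

H = 3.5427, df = 3, p = 0.315272, fail to reject H0.


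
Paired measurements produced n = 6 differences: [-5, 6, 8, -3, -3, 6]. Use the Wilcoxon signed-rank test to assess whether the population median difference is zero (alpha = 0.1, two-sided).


Step 1: Drop any zero differences (none here) and take |d_i|.
|d| = [5, 6, 8, 3, 3, 6]
Step 2: Midrank |d_i| (ties get averaged ranks).
ranks: |5|->3, |6|->4.5, |8|->6, |3|->1.5, |3|->1.5, |6|->4.5
Step 3: Attach original signs; sum ranks with positive sign and with negative sign.
W+ = 4.5 + 6 + 4.5 = 15
W- = 3 + 1.5 + 1.5 = 6
(Check: W+ + W- = 21 should equal n(n+1)/2 = 21.)
Step 4: Test statistic W = min(W+, W-) = 6.
Step 5: Ties in |d|, so use the tie-corrected normal approximation.
        E[W] = n(n+1)/4 = 6*7/4 = 10.5.
        Tie groups: |d|=3 (t=2), |d|=6 (t=2); sum(t^3 - t) = 12.
        Var[W] = n(n+1)(2n+1)/24 - sum(t^3-t)/48 = 546/24 - 12/48 = 22.5.
        z = (W - E[W]) / sqrt(Var[W]) = (6 - 10.5) / 4.7434 = -0.9487.
        Two-sided p = 2*Phi(z) = 0.342782.
Step 6: alpha = 0.1. fail to reject H0.

W+ = 15, W- = 6, W = min = 6, p = 0.342782, fail to reject H0.


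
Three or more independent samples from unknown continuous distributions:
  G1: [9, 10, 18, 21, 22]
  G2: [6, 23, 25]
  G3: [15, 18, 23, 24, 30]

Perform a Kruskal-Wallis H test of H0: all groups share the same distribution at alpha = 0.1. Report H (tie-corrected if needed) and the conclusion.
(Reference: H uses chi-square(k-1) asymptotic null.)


Step 1: Combine all N = 13 observations and assign midranks.
sorted (value, group, rank): (6,G2,1), (9,G1,2), (10,G1,3), (15,G3,4), (18,G1,5.5), (18,G3,5.5), (21,G1,7), (22,G1,8), (23,G2,9.5), (23,G3,9.5), (24,G3,11), (25,G2,12), (30,G3,13)
Step 2: Sum ranks within each group.
R_1 = 25.5 (n_1 = 5)
R_2 = 22.5 (n_2 = 3)
R_3 = 43 (n_3 = 5)
Step 3: H = 12/(N(N+1)) * sum(R_i^2/n_i) - 3(N+1)
     = 12/(13*14) * (25.5^2/5 + 22.5^2/3 + 43^2/5) - 3*14
     = 0.065934 * 668.6 - 42
     = 2.083516.
Step 4: Ties present; correction factor C = 1 - 12/(13^3 - 13) = 0.994505. Corrected H = 2.083516 / 0.994505 = 2.095028.
Step 5: Under H0, H ~ chi^2(2); p-value = 0.350809.
Step 6: alpha = 0.1. fail to reject H0.

H = 2.0950, df = 2, p = 0.350809, fail to reject H0.


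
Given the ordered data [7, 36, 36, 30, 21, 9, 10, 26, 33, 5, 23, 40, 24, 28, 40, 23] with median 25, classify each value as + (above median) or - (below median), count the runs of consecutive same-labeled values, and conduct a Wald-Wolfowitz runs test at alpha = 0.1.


Step 1: Compute median = 25; label A = above, B = below.
Labels in order: BAAABBBAABBABAAB  (n_A = 8, n_B = 8)
Step 2: Count runs R = 9.
Step 3: Under H0 (random ordering), E[R] = 2*n_A*n_B/(n_A+n_B) + 1 = 2*8*8/16 + 1 = 9.0000.
        Var[R] = 2*n_A*n_B*(2*n_A*n_B - n_A - n_B) / ((n_A+n_B)^2 * (n_A+n_B-1)) = 14336/3840 = 3.7333.
        SD[R] = 1.9322.
Step 4: R = E[R], so z = 0 with no continuity correction.
Step 5: Two-sided p-value via normal approximation = 2*(1 - Phi(|z|)) = 1.000000.
Step 6: alpha = 0.1. fail to reject H0.

R = 9, z = 0.0000, p = 1.000000, fail to reject H0.


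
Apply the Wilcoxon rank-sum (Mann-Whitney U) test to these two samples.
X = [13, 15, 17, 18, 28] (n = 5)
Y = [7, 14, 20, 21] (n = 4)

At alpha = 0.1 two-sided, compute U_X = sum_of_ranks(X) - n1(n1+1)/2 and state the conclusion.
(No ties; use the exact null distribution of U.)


Step 1: Combine and sort all 9 observations; assign midranks.
sorted (value, group): (7,Y), (13,X), (14,Y), (15,X), (17,X), (18,X), (20,Y), (21,Y), (28,X)
ranks: 7->1, 13->2, 14->3, 15->4, 17->5, 18->6, 20->7, 21->8, 28->9
Step 2: Rank sum for X: R1 = 2 + 4 + 5 + 6 + 9 = 26.
Step 3: U_X = R1 - n1(n1+1)/2 = 26 - 5*6/2 = 26 - 15 = 11.
       U_Y = n1*n2 - U_X = 20 - 11 = 9.
Step 4: No ties, so the exact null distribution of U (based on enumerating the C(9,5) = 126 equally likely rank assignments) gives the two-sided p-value.
Step 5: p-value = 0.904762; compare to alpha = 0.1. fail to reject H0.

U_X = 11, p = 0.904762, fail to reject H0 at alpha = 0.1.


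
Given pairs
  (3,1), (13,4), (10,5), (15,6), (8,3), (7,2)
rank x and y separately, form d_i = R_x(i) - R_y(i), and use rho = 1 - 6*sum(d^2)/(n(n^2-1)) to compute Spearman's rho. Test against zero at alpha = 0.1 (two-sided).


Step 1: Rank x and y separately (midranks; no ties here).
rank(x): 3->1, 13->5, 10->4, 15->6, 8->3, 7->2
rank(y): 1->1, 4->4, 5->5, 6->6, 3->3, 2->2
Step 2: d_i = R_x(i) - R_y(i); compute d_i^2.
  (1-1)^2=0, (5-4)^2=1, (4-5)^2=1, (6-6)^2=0, (3-3)^2=0, (2-2)^2=0
sum(d^2) = 2.
Step 3: rho = 1 - 6*2 / (6*(6^2 - 1)) = 1 - 12/210 = 0.942857.
Step 4: Under H0, t = rho * sqrt((n-2)/(1-rho^2)) = 5.6595 ~ t(4).
Step 5: Two-sided p-value from the t-distribution with 4 df = 0.004805.
Step 6: alpha = 0.1. reject H0.

rho = 0.9429, p = 0.004805, reject H0 at alpha = 0.1.


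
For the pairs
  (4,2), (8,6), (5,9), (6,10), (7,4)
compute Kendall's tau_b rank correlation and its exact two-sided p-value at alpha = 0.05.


Step 1: Enumerate the 10 unordered pairs (i,j) with i<j and classify each by sign(x_j-x_i) * sign(y_j-y_i).
  (1,2):dx=+4,dy=+4->C; (1,3):dx=+1,dy=+7->C; (1,4):dx=+2,dy=+8->C; (1,5):dx=+3,dy=+2->C
  (2,3):dx=-3,dy=+3->D; (2,4):dx=-2,dy=+4->D; (2,5):dx=-1,dy=-2->C; (3,4):dx=+1,dy=+1->C
  (3,5):dx=+2,dy=-5->D; (4,5):dx=+1,dy=-6->D
Step 2: C = 6, D = 4, total pairs = 10.
Step 3: tau = (C - D)/(n(n-1)/2) = (6 - 4)/10 = 0.200000.
Step 4: Exact two-sided p-value (enumerate n! = 120 permutations of y under H0): p = 0.816667.
Step 5: alpha = 0.05. fail to reject H0.

tau_b = 0.2000 (C=6, D=4), p = 0.816667, fail to reject H0.


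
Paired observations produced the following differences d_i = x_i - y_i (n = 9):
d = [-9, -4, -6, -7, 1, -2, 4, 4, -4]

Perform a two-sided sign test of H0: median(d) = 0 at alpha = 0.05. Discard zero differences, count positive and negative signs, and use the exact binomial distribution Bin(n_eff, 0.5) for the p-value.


Step 1: Discard zero differences. Original n = 9; n_eff = number of nonzero differences = 9.
Nonzero differences (with sign): -9, -4, -6, -7, +1, -2, +4, +4, -4
Step 2: Count signs: positive = 3, negative = 6.
Step 3: Under H0: P(positive) = 0.5, so the number of positives S ~ Bin(9, 0.5).
Step 4: Two-sided exact p-value = sum of Bin(9,0.5) probabilities at or below the observed probability = 0.507812.
Step 5: alpha = 0.05. fail to reject H0.

n_eff = 9, pos = 3, neg = 6, p = 0.507812, fail to reject H0.


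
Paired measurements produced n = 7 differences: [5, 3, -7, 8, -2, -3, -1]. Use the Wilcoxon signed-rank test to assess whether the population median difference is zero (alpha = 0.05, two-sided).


Step 1: Drop any zero differences (none here) and take |d_i|.
|d| = [5, 3, 7, 8, 2, 3, 1]
Step 2: Midrank |d_i| (ties get averaged ranks).
ranks: |5|->5, |3|->3.5, |7|->6, |8|->7, |2|->2, |3|->3.5, |1|->1
Step 3: Attach original signs; sum ranks with positive sign and with negative sign.
W+ = 5 + 3.5 + 7 = 15.5
W- = 6 + 2 + 3.5 + 1 = 12.5
(Check: W+ + W- = 28 should equal n(n+1)/2 = 28.)
Step 4: Test statistic W = min(W+, W-) = 12.5.
Step 5: Ties in |d|, so use the tie-corrected normal approximation.
        E[W] = n(n+1)/4 = 7*8/4 = 14.
        Tie groups: |d|=3 (t=2); sum(t^3 - t) = 6.
        Var[W] = n(n+1)(2n+1)/24 - sum(t^3-t)/48 = 840/24 - 6/48 = 34.875.
        z = (W - E[W]) / sqrt(Var[W]) = (12.5 - 14) / 5.9055 = -0.2540.
        Two-sided p = 2*Phi(z) = 0.799495.
Step 6: alpha = 0.05. fail to reject H0.

W+ = 15.5, W- = 12.5, W = min = 12.5, p = 0.799495, fail to reject H0.


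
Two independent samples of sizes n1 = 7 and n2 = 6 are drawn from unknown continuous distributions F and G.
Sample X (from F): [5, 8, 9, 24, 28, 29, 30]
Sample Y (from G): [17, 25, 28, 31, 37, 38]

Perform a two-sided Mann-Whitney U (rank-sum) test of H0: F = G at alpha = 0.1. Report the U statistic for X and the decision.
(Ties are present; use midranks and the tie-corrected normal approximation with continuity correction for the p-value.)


Step 1: Combine and sort all 13 observations; assign midranks.
sorted (value, group): (5,X), (8,X), (9,X), (17,Y), (24,X), (25,Y), (28,X), (28,Y), (29,X), (30,X), (31,Y), (37,Y), (38,Y)
ranks: 5->1, 8->2, 9->3, 17->4, 24->5, 25->6, 28->7.5, 28->7.5, 29->9, 30->10, 31->11, 37->12, 38->13
Step 2: Rank sum for X: R1 = 1 + 2 + 3 + 5 + 7.5 + 9 + 10 = 37.5.
Step 3: U_X = R1 - n1(n1+1)/2 = 37.5 - 7*8/2 = 37.5 - 28 = 9.5.
       U_Y = n1*n2 - U_X = 42 - 9.5 = 32.5.
Step 4: Ties are present, so use the tie-corrected normal approximation (with continuity correction) for the p-value.
Step 5: p-value = 0.115582; compare to alpha = 0.1. fail to reject H0.

U_X = 9.5, p = 0.115582, fail to reject H0 at alpha = 0.1.


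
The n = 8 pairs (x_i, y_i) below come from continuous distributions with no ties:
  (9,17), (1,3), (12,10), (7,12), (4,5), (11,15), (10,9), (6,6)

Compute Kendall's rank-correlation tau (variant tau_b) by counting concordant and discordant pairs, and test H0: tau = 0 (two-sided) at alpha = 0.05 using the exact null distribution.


Step 1: Enumerate the 28 unordered pairs (i,j) with i<j and classify each by sign(x_j-x_i) * sign(y_j-y_i).
  (1,2):dx=-8,dy=-14->C; (1,3):dx=+3,dy=-7->D; (1,4):dx=-2,dy=-5->C; (1,5):dx=-5,dy=-12->C
  (1,6):dx=+2,dy=-2->D; (1,7):dx=+1,dy=-8->D; (1,8):dx=-3,dy=-11->C; (2,3):dx=+11,dy=+7->C
  (2,4):dx=+6,dy=+9->C; (2,5):dx=+3,dy=+2->C; (2,6):dx=+10,dy=+12->C; (2,7):dx=+9,dy=+6->C
  (2,8):dx=+5,dy=+3->C; (3,4):dx=-5,dy=+2->D; (3,5):dx=-8,dy=-5->C; (3,6):dx=-1,dy=+5->D
  (3,7):dx=-2,dy=-1->C; (3,8):dx=-6,dy=-4->C; (4,5):dx=-3,dy=-7->C; (4,6):dx=+4,dy=+3->C
  (4,7):dx=+3,dy=-3->D; (4,8):dx=-1,dy=-6->C; (5,6):dx=+7,dy=+10->C; (5,7):dx=+6,dy=+4->C
  (5,8):dx=+2,dy=+1->C; (6,7):dx=-1,dy=-6->C; (6,8):dx=-5,dy=-9->C; (7,8):dx=-4,dy=-3->C
Step 2: C = 22, D = 6, total pairs = 28.
Step 3: tau = (C - D)/(n(n-1)/2) = (22 - 6)/28 = 0.571429.
Step 4: Exact two-sided p-value (enumerate n! = 40320 permutations of y under H0): p = 0.061012.
Step 5: alpha = 0.05. fail to reject H0.

tau_b = 0.5714 (C=22, D=6), p = 0.061012, fail to reject H0.


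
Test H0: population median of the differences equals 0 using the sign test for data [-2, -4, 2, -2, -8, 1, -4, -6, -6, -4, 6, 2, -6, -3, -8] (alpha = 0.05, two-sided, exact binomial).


Step 1: Discard zero differences. Original n = 15; n_eff = number of nonzero differences = 15.
Nonzero differences (with sign): -2, -4, +2, -2, -8, +1, -4, -6, -6, -4, +6, +2, -6, -3, -8
Step 2: Count signs: positive = 4, negative = 11.
Step 3: Under H0: P(positive) = 0.5, so the number of positives S ~ Bin(15, 0.5).
Step 4: Two-sided exact p-value = sum of Bin(15,0.5) probabilities at or below the observed probability = 0.118469.
Step 5: alpha = 0.05. fail to reject H0.

n_eff = 15, pos = 4, neg = 11, p = 0.118469, fail to reject H0.


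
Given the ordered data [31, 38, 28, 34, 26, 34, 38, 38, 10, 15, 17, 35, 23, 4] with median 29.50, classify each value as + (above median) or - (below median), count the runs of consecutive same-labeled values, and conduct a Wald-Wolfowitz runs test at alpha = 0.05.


Step 1: Compute median = 29.50; label A = above, B = below.
Labels in order: AABABAAABBBABB  (n_A = 7, n_B = 7)
Step 2: Count runs R = 8.
Step 3: Under H0 (random ordering), E[R] = 2*n_A*n_B/(n_A+n_B) + 1 = 2*7*7/14 + 1 = 8.0000.
        Var[R] = 2*n_A*n_B*(2*n_A*n_B - n_A - n_B) / ((n_A+n_B)^2 * (n_A+n_B-1)) = 8232/2548 = 3.2308.
        SD[R] = 1.7974.
Step 4: R = E[R], so z = 0 with no continuity correction.
Step 5: Two-sided p-value via normal approximation = 2*(1 - Phi(|z|)) = 1.000000.
Step 6: alpha = 0.05. fail to reject H0.

R = 8, z = 0.0000, p = 1.000000, fail to reject H0.


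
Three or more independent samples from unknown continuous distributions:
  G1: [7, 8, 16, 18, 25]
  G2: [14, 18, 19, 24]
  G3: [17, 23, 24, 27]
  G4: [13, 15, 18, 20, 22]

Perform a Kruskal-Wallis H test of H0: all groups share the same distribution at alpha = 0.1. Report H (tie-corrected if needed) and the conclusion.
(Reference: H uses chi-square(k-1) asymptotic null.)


Step 1: Combine all N = 18 observations and assign midranks.
sorted (value, group, rank): (7,G1,1), (8,G1,2), (13,G4,3), (14,G2,4), (15,G4,5), (16,G1,6), (17,G3,7), (18,G1,9), (18,G2,9), (18,G4,9), (19,G2,11), (20,G4,12), (22,G4,13), (23,G3,14), (24,G2,15.5), (24,G3,15.5), (25,G1,17), (27,G3,18)
Step 2: Sum ranks within each group.
R_1 = 35 (n_1 = 5)
R_2 = 39.5 (n_2 = 4)
R_3 = 54.5 (n_3 = 4)
R_4 = 42 (n_4 = 5)
Step 3: H = 12/(N(N+1)) * sum(R_i^2/n_i) - 3(N+1)
     = 12/(18*19) * (35^2/5 + 39.5^2/4 + 54.5^2/4 + 42^2/5) - 3*19
     = 0.035088 * 1730.42 - 57
     = 3.716667.
Step 4: Ties present; correction factor C = 1 - 30/(18^3 - 18) = 0.994840. Corrected H = 3.716667 / 0.994840 = 3.735944.
Step 5: Under H0, H ~ chi^2(3); p-value = 0.291425.
Step 6: alpha = 0.1. fail to reject H0.

H = 3.7359, df = 3, p = 0.291425, fail to reject H0.


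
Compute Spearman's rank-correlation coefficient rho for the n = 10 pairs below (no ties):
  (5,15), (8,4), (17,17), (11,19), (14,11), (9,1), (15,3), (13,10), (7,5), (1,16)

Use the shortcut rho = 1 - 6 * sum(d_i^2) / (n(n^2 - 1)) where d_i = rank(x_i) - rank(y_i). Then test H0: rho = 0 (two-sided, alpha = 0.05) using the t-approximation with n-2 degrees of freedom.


Step 1: Rank x and y separately (midranks; no ties here).
rank(x): 5->2, 8->4, 17->10, 11->6, 14->8, 9->5, 15->9, 13->7, 7->3, 1->1
rank(y): 15->7, 4->3, 17->9, 19->10, 11->6, 1->1, 3->2, 10->5, 5->4, 16->8
Step 2: d_i = R_x(i) - R_y(i); compute d_i^2.
  (2-7)^2=25, (4-3)^2=1, (10-9)^2=1, (6-10)^2=16, (8-6)^2=4, (5-1)^2=16, (9-2)^2=49, (7-5)^2=4, (3-4)^2=1, (1-8)^2=49
sum(d^2) = 166.
Step 3: rho = 1 - 6*166 / (10*(10^2 - 1)) = 1 - 996/990 = -0.006061.
Step 4: Under H0, t = rho * sqrt((n-2)/(1-rho^2)) = -0.0171 ~ t(8).
Step 5: Two-sided p-value from the t-distribution with 8 df = 0.986743.
Step 6: alpha = 0.05. fail to reject H0.

rho = -0.0061, p = 0.986743, fail to reject H0 at alpha = 0.05.


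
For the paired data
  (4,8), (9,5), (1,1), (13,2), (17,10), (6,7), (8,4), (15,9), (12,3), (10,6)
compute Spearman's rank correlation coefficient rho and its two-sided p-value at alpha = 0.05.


Step 1: Rank x and y separately (midranks; no ties here).
rank(x): 4->2, 9->5, 1->1, 13->8, 17->10, 6->3, 8->4, 15->9, 12->7, 10->6
rank(y): 8->8, 5->5, 1->1, 2->2, 10->10, 7->7, 4->4, 9->9, 3->3, 6->6
Step 2: d_i = R_x(i) - R_y(i); compute d_i^2.
  (2-8)^2=36, (5-5)^2=0, (1-1)^2=0, (8-2)^2=36, (10-10)^2=0, (3-7)^2=16, (4-4)^2=0, (9-9)^2=0, (7-3)^2=16, (6-6)^2=0
sum(d^2) = 104.
Step 3: rho = 1 - 6*104 / (10*(10^2 - 1)) = 1 - 624/990 = 0.369697.
Step 4: Under H0, t = rho * sqrt((n-2)/(1-rho^2)) = 1.1254 ~ t(8).
Step 5: Two-sided p-value from the t-distribution with 8 df = 0.293050.
Step 6: alpha = 0.05. fail to reject H0.

rho = 0.3697, p = 0.293050, fail to reject H0 at alpha = 0.05.


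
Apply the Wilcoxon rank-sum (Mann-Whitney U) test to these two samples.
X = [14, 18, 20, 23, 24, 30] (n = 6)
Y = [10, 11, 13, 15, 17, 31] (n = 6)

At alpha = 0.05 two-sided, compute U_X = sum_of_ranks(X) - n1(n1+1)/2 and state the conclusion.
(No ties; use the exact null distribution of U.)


Step 1: Combine and sort all 12 observations; assign midranks.
sorted (value, group): (10,Y), (11,Y), (13,Y), (14,X), (15,Y), (17,Y), (18,X), (20,X), (23,X), (24,X), (30,X), (31,Y)
ranks: 10->1, 11->2, 13->3, 14->4, 15->5, 17->6, 18->7, 20->8, 23->9, 24->10, 30->11, 31->12
Step 2: Rank sum for X: R1 = 4 + 7 + 8 + 9 + 10 + 11 = 49.
Step 3: U_X = R1 - n1(n1+1)/2 = 49 - 6*7/2 = 49 - 21 = 28.
       U_Y = n1*n2 - U_X = 36 - 28 = 8.
Step 4: No ties, so the exact null distribution of U (based on enumerating the C(12,6) = 924 equally likely rank assignments) gives the two-sided p-value.
Step 5: p-value = 0.132035; compare to alpha = 0.05. fail to reject H0.

U_X = 28, p = 0.132035, fail to reject H0 at alpha = 0.05.


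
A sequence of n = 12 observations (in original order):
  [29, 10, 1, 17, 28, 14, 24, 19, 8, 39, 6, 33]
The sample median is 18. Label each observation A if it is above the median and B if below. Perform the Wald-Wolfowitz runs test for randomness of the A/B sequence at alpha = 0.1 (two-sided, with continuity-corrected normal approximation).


Step 1: Compute median = 18; label A = above, B = below.
Labels in order: ABBBABAABABA  (n_A = 6, n_B = 6)
Step 2: Count runs R = 9.
Step 3: Under H0 (random ordering), E[R] = 2*n_A*n_B/(n_A+n_B) + 1 = 2*6*6/12 + 1 = 7.0000.
        Var[R] = 2*n_A*n_B*(2*n_A*n_B - n_A - n_B) / ((n_A+n_B)^2 * (n_A+n_B-1)) = 4320/1584 = 2.7273.
        SD[R] = 1.6514.
Step 4: Continuity-corrected z = (R - 0.5 - E[R]) / SD[R] = (9 - 0.5 - 7.0000) / 1.6514 = 0.9083.
Step 5: Two-sided p-value via normal approximation = 2*(1 - Phi(|z|)) = 0.363722.
Step 6: alpha = 0.1. fail to reject H0.

R = 9, z = 0.9083, p = 0.363722, fail to reject H0.


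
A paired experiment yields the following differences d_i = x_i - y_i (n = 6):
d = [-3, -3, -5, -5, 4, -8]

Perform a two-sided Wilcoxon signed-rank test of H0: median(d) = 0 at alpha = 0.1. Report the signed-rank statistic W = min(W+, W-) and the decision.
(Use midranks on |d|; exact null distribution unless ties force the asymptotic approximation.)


Step 1: Drop any zero differences (none here) and take |d_i|.
|d| = [3, 3, 5, 5, 4, 8]
Step 2: Midrank |d_i| (ties get averaged ranks).
ranks: |3|->1.5, |3|->1.5, |5|->4.5, |5|->4.5, |4|->3, |8|->6
Step 3: Attach original signs; sum ranks with positive sign and with negative sign.
W+ = 3 = 3
W- = 1.5 + 1.5 + 4.5 + 4.5 + 6 = 18
(Check: W+ + W- = 21 should equal n(n+1)/2 = 21.)
Step 4: Test statistic W = min(W+, W-) = 3.
Step 5: Ties in |d|, so use the tie-corrected normal approximation.
        E[W] = n(n+1)/4 = 6*7/4 = 10.5.
        Tie groups: |d|=3 (t=2), |d|=5 (t=2); sum(t^3 - t) = 12.
        Var[W] = n(n+1)(2n+1)/24 - sum(t^3-t)/48 = 546/24 - 12/48 = 22.5.
        z = (W - E[W]) / sqrt(Var[W]) = (3 - 10.5) / 4.7434 = -1.5811.
        Two-sided p = 2*Phi(z) = 0.113846.
Step 6: alpha = 0.1. fail to reject H0.

W+ = 3, W- = 18, W = min = 3, p = 0.113846, fail to reject H0.


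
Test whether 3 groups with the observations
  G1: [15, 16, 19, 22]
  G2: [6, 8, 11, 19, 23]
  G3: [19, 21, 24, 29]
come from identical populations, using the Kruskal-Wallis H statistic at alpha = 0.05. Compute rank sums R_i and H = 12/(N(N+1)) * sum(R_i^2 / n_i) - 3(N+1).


Step 1: Combine all N = 13 observations and assign midranks.
sorted (value, group, rank): (6,G2,1), (8,G2,2), (11,G2,3), (15,G1,4), (16,G1,5), (19,G1,7), (19,G2,7), (19,G3,7), (21,G3,9), (22,G1,10), (23,G2,11), (24,G3,12), (29,G3,13)
Step 2: Sum ranks within each group.
R_1 = 26 (n_1 = 4)
R_2 = 24 (n_2 = 5)
R_3 = 41 (n_3 = 4)
Step 3: H = 12/(N(N+1)) * sum(R_i^2/n_i) - 3(N+1)
     = 12/(13*14) * (26^2/4 + 24^2/5 + 41^2/4) - 3*14
     = 0.065934 * 704.45 - 42
     = 4.447253.
Step 4: Ties present; correction factor C = 1 - 24/(13^3 - 13) = 0.989011. Corrected H = 4.447253 / 0.989011 = 4.496667.
Step 5: Under H0, H ~ chi^2(2); p-value = 0.105575.
Step 6: alpha = 0.05. fail to reject H0.

H = 4.4967, df = 2, p = 0.105575, fail to reject H0.


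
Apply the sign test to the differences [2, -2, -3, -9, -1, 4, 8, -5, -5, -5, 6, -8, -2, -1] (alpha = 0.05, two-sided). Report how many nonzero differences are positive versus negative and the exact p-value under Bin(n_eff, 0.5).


Step 1: Discard zero differences. Original n = 14; n_eff = number of nonzero differences = 14.
Nonzero differences (with sign): +2, -2, -3, -9, -1, +4, +8, -5, -5, -5, +6, -8, -2, -1
Step 2: Count signs: positive = 4, negative = 10.
Step 3: Under H0: P(positive) = 0.5, so the number of positives S ~ Bin(14, 0.5).
Step 4: Two-sided exact p-value = sum of Bin(14,0.5) probabilities at or below the observed probability = 0.179565.
Step 5: alpha = 0.05. fail to reject H0.

n_eff = 14, pos = 4, neg = 10, p = 0.179565, fail to reject H0.


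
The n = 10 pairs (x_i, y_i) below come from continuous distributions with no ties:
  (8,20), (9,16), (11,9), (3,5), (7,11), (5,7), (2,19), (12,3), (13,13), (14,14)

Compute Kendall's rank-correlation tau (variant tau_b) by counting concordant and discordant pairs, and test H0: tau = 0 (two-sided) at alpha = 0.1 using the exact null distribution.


Step 1: Enumerate the 45 unordered pairs (i,j) with i<j and classify each by sign(x_j-x_i) * sign(y_j-y_i).
  (1,2):dx=+1,dy=-4->D; (1,3):dx=+3,dy=-11->D; (1,4):dx=-5,dy=-15->C; (1,5):dx=-1,dy=-9->C
  (1,6):dx=-3,dy=-13->C; (1,7):dx=-6,dy=-1->C; (1,8):dx=+4,dy=-17->D; (1,9):dx=+5,dy=-7->D
  (1,10):dx=+6,dy=-6->D; (2,3):dx=+2,dy=-7->D; (2,4):dx=-6,dy=-11->C; (2,5):dx=-2,dy=-5->C
  (2,6):dx=-4,dy=-9->C; (2,7):dx=-7,dy=+3->D; (2,8):dx=+3,dy=-13->D; (2,9):dx=+4,dy=-3->D
  (2,10):dx=+5,dy=-2->D; (3,4):dx=-8,dy=-4->C; (3,5):dx=-4,dy=+2->D; (3,6):dx=-6,dy=-2->C
  (3,7):dx=-9,dy=+10->D; (3,8):dx=+1,dy=-6->D; (3,9):dx=+2,dy=+4->C; (3,10):dx=+3,dy=+5->C
  (4,5):dx=+4,dy=+6->C; (4,6):dx=+2,dy=+2->C; (4,7):dx=-1,dy=+14->D; (4,8):dx=+9,dy=-2->D
  (4,9):dx=+10,dy=+8->C; (4,10):dx=+11,dy=+9->C; (5,6):dx=-2,dy=-4->C; (5,7):dx=-5,dy=+8->D
  (5,8):dx=+5,dy=-8->D; (5,9):dx=+6,dy=+2->C; (5,10):dx=+7,dy=+3->C; (6,7):dx=-3,dy=+12->D
  (6,8):dx=+7,dy=-4->D; (6,9):dx=+8,dy=+6->C; (6,10):dx=+9,dy=+7->C; (7,8):dx=+10,dy=-16->D
  (7,9):dx=+11,dy=-6->D; (7,10):dx=+12,dy=-5->D; (8,9):dx=+1,dy=+10->C; (8,10):dx=+2,dy=+11->C
  (9,10):dx=+1,dy=+1->C
Step 2: C = 23, D = 22, total pairs = 45.
Step 3: tau = (C - D)/(n(n-1)/2) = (23 - 22)/45 = 0.022222.
Step 4: Exact two-sided p-value (enumerate n! = 3628800 permutations of y under H0): p = 1.000000.
Step 5: alpha = 0.1. fail to reject H0.

tau_b = 0.0222 (C=23, D=22), p = 1.000000, fail to reject H0.


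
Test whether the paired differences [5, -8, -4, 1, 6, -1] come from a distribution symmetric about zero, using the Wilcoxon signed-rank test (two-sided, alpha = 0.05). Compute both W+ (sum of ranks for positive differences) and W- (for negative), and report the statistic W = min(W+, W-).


Step 1: Drop any zero differences (none here) and take |d_i|.
|d| = [5, 8, 4, 1, 6, 1]
Step 2: Midrank |d_i| (ties get averaged ranks).
ranks: |5|->4, |8|->6, |4|->3, |1|->1.5, |6|->5, |1|->1.5
Step 3: Attach original signs; sum ranks with positive sign and with negative sign.
W+ = 4 + 1.5 + 5 = 10.5
W- = 6 + 3 + 1.5 = 10.5
(Check: W+ + W- = 21 should equal n(n+1)/2 = 21.)
Step 4: Test statistic W = min(W+, W-) = 10.5.
Step 5: Ties in |d|, so use the tie-corrected normal approximation.
        E[W] = n(n+1)/4 = 6*7/4 = 10.5.
        Tie groups: |d|=1 (t=2); sum(t^3 - t) = 6.
        Var[W] = n(n+1)(2n+1)/24 - sum(t^3-t)/48 = 546/24 - 6/48 = 22.625.
        z = (W - E[W]) / sqrt(Var[W]) = (10.5 - 10.5) / 4.7566 = 0.0000.
        Two-sided p = 2*Phi(z) = 1.000000.
Step 6: alpha = 0.05. fail to reject H0.

W+ = 10.5, W- = 10.5, W = min = 10.5, p = 1.000000, fail to reject H0.


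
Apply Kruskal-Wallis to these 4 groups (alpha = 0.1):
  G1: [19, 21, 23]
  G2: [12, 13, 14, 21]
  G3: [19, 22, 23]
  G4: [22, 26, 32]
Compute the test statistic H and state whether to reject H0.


Step 1: Combine all N = 13 observations and assign midranks.
sorted (value, group, rank): (12,G2,1), (13,G2,2), (14,G2,3), (19,G1,4.5), (19,G3,4.5), (21,G1,6.5), (21,G2,6.5), (22,G3,8.5), (22,G4,8.5), (23,G1,10.5), (23,G3,10.5), (26,G4,12), (32,G4,13)
Step 2: Sum ranks within each group.
R_1 = 21.5 (n_1 = 3)
R_2 = 12.5 (n_2 = 4)
R_3 = 23.5 (n_3 = 3)
R_4 = 33.5 (n_4 = 3)
Step 3: H = 12/(N(N+1)) * sum(R_i^2/n_i) - 3(N+1)
     = 12/(13*14) * (21.5^2/3 + 12.5^2/4 + 23.5^2/3 + 33.5^2/3) - 3*14
     = 0.065934 * 751.312 - 42
     = 7.537088.
Step 4: Ties present; correction factor C = 1 - 24/(13^3 - 13) = 0.989011. Corrected H = 7.537088 / 0.989011 = 7.620833.
Step 5: Under H0, H ~ chi^2(3); p-value = 0.054534.
Step 6: alpha = 0.1. reject H0.

H = 7.6208, df = 3, p = 0.054534, reject H0.


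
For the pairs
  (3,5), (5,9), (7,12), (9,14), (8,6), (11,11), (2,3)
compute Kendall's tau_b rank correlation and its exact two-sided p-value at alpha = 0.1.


Step 1: Enumerate the 21 unordered pairs (i,j) with i<j and classify each by sign(x_j-x_i) * sign(y_j-y_i).
  (1,2):dx=+2,dy=+4->C; (1,3):dx=+4,dy=+7->C; (1,4):dx=+6,dy=+9->C; (1,5):dx=+5,dy=+1->C
  (1,6):dx=+8,dy=+6->C; (1,7):dx=-1,dy=-2->C; (2,3):dx=+2,dy=+3->C; (2,4):dx=+4,dy=+5->C
  (2,5):dx=+3,dy=-3->D; (2,6):dx=+6,dy=+2->C; (2,7):dx=-3,dy=-6->C; (3,4):dx=+2,dy=+2->C
  (3,5):dx=+1,dy=-6->D; (3,6):dx=+4,dy=-1->D; (3,7):dx=-5,dy=-9->C; (4,5):dx=-1,dy=-8->C
  (4,6):dx=+2,dy=-3->D; (4,7):dx=-7,dy=-11->C; (5,6):dx=+3,dy=+5->C; (5,7):dx=-6,dy=-3->C
  (6,7):dx=-9,dy=-8->C
Step 2: C = 17, D = 4, total pairs = 21.
Step 3: tau = (C - D)/(n(n-1)/2) = (17 - 4)/21 = 0.619048.
Step 4: Exact two-sided p-value (enumerate n! = 5040 permutations of y under H0): p = 0.069048.
Step 5: alpha = 0.1. reject H0.

tau_b = 0.6190 (C=17, D=4), p = 0.069048, reject H0.


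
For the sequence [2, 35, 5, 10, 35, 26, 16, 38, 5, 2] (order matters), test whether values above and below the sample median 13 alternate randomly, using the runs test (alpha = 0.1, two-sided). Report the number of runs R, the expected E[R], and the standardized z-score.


Step 1: Compute median = 13; label A = above, B = below.
Labels in order: BABBAAAABB  (n_A = 5, n_B = 5)
Step 2: Count runs R = 5.
Step 3: Under H0 (random ordering), E[R] = 2*n_A*n_B/(n_A+n_B) + 1 = 2*5*5/10 + 1 = 6.0000.
        Var[R] = 2*n_A*n_B*(2*n_A*n_B - n_A - n_B) / ((n_A+n_B)^2 * (n_A+n_B-1)) = 2000/900 = 2.2222.
        SD[R] = 1.4907.
Step 4: Continuity-corrected z = (R + 0.5 - E[R]) / SD[R] = (5 + 0.5 - 6.0000) / 1.4907 = -0.3354.
Step 5: Two-sided p-value via normal approximation = 2*(1 - Phi(|z|)) = 0.737316.
Step 6: alpha = 0.1. fail to reject H0.

R = 5, z = -0.3354, p = 0.737316, fail to reject H0.


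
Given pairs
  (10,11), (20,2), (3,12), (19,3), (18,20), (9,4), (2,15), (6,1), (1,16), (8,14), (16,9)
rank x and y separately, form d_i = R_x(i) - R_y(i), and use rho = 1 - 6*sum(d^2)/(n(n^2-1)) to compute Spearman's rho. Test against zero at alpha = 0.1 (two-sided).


Step 1: Rank x and y separately (midranks; no ties here).
rank(x): 10->7, 20->11, 3->3, 19->10, 18->9, 9->6, 2->2, 6->4, 1->1, 8->5, 16->8
rank(y): 11->6, 2->2, 12->7, 3->3, 20->11, 4->4, 15->9, 1->1, 16->10, 14->8, 9->5
Step 2: d_i = R_x(i) - R_y(i); compute d_i^2.
  (7-6)^2=1, (11-2)^2=81, (3-7)^2=16, (10-3)^2=49, (9-11)^2=4, (6-4)^2=4, (2-9)^2=49, (4-1)^2=9, (1-10)^2=81, (5-8)^2=9, (8-5)^2=9
sum(d^2) = 312.
Step 3: rho = 1 - 6*312 / (11*(11^2 - 1)) = 1 - 1872/1320 = -0.418182.
Step 4: Under H0, t = rho * sqrt((n-2)/(1-rho^2)) = -1.3811 ~ t(9).
Step 5: Two-sided p-value from the t-distribution with 9 df = 0.200570.
Step 6: alpha = 0.1. fail to reject H0.

rho = -0.4182, p = 0.200570, fail to reject H0 at alpha = 0.1.


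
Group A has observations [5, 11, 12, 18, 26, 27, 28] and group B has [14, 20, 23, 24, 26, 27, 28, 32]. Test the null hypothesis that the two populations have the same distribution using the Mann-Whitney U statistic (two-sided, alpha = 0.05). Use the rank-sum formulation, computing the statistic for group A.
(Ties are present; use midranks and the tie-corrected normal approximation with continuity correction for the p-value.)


Step 1: Combine and sort all 15 observations; assign midranks.
sorted (value, group): (5,X), (11,X), (12,X), (14,Y), (18,X), (20,Y), (23,Y), (24,Y), (26,X), (26,Y), (27,X), (27,Y), (28,X), (28,Y), (32,Y)
ranks: 5->1, 11->2, 12->3, 14->4, 18->5, 20->6, 23->7, 24->8, 26->9.5, 26->9.5, 27->11.5, 27->11.5, 28->13.5, 28->13.5, 32->15
Step 2: Rank sum for X: R1 = 1 + 2 + 3 + 5 + 9.5 + 11.5 + 13.5 = 45.5.
Step 3: U_X = R1 - n1(n1+1)/2 = 45.5 - 7*8/2 = 45.5 - 28 = 17.5.
       U_Y = n1*n2 - U_X = 56 - 17.5 = 38.5.
Step 4: Ties are present, so use the tie-corrected normal approximation (with continuity correction) for the p-value.
Step 5: p-value = 0.245891; compare to alpha = 0.05. fail to reject H0.

U_X = 17.5, p = 0.245891, fail to reject H0 at alpha = 0.05.


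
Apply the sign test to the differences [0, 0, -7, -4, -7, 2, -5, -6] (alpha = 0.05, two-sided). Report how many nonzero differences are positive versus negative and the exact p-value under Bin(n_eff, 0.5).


Step 1: Discard zero differences. Original n = 8; n_eff = number of nonzero differences = 6.
Nonzero differences (with sign): -7, -4, -7, +2, -5, -6
Step 2: Count signs: positive = 1, negative = 5.
Step 3: Under H0: P(positive) = 0.5, so the number of positives S ~ Bin(6, 0.5).
Step 4: Two-sided exact p-value = sum of Bin(6,0.5) probabilities at or below the observed probability = 0.218750.
Step 5: alpha = 0.05. fail to reject H0.

n_eff = 6, pos = 1, neg = 5, p = 0.218750, fail to reject H0.


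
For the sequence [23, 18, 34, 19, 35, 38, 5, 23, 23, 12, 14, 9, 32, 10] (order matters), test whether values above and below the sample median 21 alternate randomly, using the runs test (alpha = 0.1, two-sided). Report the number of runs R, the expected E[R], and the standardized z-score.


Step 1: Compute median = 21; label A = above, B = below.
Labels in order: ABABAABAABBBAB  (n_A = 7, n_B = 7)
Step 2: Count runs R = 10.
Step 3: Under H0 (random ordering), E[R] = 2*n_A*n_B/(n_A+n_B) + 1 = 2*7*7/14 + 1 = 8.0000.
        Var[R] = 2*n_A*n_B*(2*n_A*n_B - n_A - n_B) / ((n_A+n_B)^2 * (n_A+n_B-1)) = 8232/2548 = 3.2308.
        SD[R] = 1.7974.
Step 4: Continuity-corrected z = (R - 0.5 - E[R]) / SD[R] = (10 - 0.5 - 8.0000) / 1.7974 = 0.8345.
Step 5: Two-sided p-value via normal approximation = 2*(1 - Phi(|z|)) = 0.403986.
Step 6: alpha = 0.1. fail to reject H0.

R = 10, z = 0.8345, p = 0.403986, fail to reject H0.


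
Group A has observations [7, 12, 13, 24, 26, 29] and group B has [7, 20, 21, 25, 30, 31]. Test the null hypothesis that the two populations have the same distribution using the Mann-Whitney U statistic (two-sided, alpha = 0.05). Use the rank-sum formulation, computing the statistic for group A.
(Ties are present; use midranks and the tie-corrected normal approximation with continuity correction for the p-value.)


Step 1: Combine and sort all 12 observations; assign midranks.
sorted (value, group): (7,X), (7,Y), (12,X), (13,X), (20,Y), (21,Y), (24,X), (25,Y), (26,X), (29,X), (30,Y), (31,Y)
ranks: 7->1.5, 7->1.5, 12->3, 13->4, 20->5, 21->6, 24->7, 25->8, 26->9, 29->10, 30->11, 31->12
Step 2: Rank sum for X: R1 = 1.5 + 3 + 4 + 7 + 9 + 10 = 34.5.
Step 3: U_X = R1 - n1(n1+1)/2 = 34.5 - 6*7/2 = 34.5 - 21 = 13.5.
       U_Y = n1*n2 - U_X = 36 - 13.5 = 22.5.
Step 4: Ties are present, so use the tie-corrected normal approximation (with continuity correction) for the p-value.
Step 5: p-value = 0.521110; compare to alpha = 0.05. fail to reject H0.

U_X = 13.5, p = 0.521110, fail to reject H0 at alpha = 0.05.


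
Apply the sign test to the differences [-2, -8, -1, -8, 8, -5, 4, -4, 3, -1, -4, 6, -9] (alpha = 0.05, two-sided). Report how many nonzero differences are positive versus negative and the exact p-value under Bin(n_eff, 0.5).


Step 1: Discard zero differences. Original n = 13; n_eff = number of nonzero differences = 13.
Nonzero differences (with sign): -2, -8, -1, -8, +8, -5, +4, -4, +3, -1, -4, +6, -9
Step 2: Count signs: positive = 4, negative = 9.
Step 3: Under H0: P(positive) = 0.5, so the number of positives S ~ Bin(13, 0.5).
Step 4: Two-sided exact p-value = sum of Bin(13,0.5) probabilities at or below the observed probability = 0.266846.
Step 5: alpha = 0.05. fail to reject H0.

n_eff = 13, pos = 4, neg = 9, p = 0.266846, fail to reject H0.


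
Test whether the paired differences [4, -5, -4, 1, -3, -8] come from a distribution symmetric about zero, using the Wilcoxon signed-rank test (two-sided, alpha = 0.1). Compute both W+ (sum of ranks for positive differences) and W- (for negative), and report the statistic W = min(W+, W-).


Step 1: Drop any zero differences (none here) and take |d_i|.
|d| = [4, 5, 4, 1, 3, 8]
Step 2: Midrank |d_i| (ties get averaged ranks).
ranks: |4|->3.5, |5|->5, |4|->3.5, |1|->1, |3|->2, |8|->6
Step 3: Attach original signs; sum ranks with positive sign and with negative sign.
W+ = 3.5 + 1 = 4.5
W- = 5 + 3.5 + 2 + 6 = 16.5
(Check: W+ + W- = 21 should equal n(n+1)/2 = 21.)
Step 4: Test statistic W = min(W+, W-) = 4.5.
Step 5: Ties in |d|, so use the tie-corrected normal approximation.
        E[W] = n(n+1)/4 = 6*7/4 = 10.5.
        Tie groups: |d|=4 (t=2); sum(t^3 - t) = 6.
        Var[W] = n(n+1)(2n+1)/24 - sum(t^3-t)/48 = 546/24 - 6/48 = 22.625.
        z = (W - E[W]) / sqrt(Var[W]) = (4.5 - 10.5) / 4.7566 = -1.2614.
        Two-sided p = 2*Phi(z) = 0.207160.
Step 6: alpha = 0.1. fail to reject H0.

W+ = 4.5, W- = 16.5, W = min = 4.5, p = 0.207160, fail to reject H0.


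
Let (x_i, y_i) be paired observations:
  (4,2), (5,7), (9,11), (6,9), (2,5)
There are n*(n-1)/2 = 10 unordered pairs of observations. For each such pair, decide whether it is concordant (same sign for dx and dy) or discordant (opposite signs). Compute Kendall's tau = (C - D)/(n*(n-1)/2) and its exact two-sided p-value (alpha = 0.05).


Step 1: Enumerate the 10 unordered pairs (i,j) with i<j and classify each by sign(x_j-x_i) * sign(y_j-y_i).
  (1,2):dx=+1,dy=+5->C; (1,3):dx=+5,dy=+9->C; (1,4):dx=+2,dy=+7->C; (1,5):dx=-2,dy=+3->D
  (2,3):dx=+4,dy=+4->C; (2,4):dx=+1,dy=+2->C; (2,5):dx=-3,dy=-2->C; (3,4):dx=-3,dy=-2->C
  (3,5):dx=-7,dy=-6->C; (4,5):dx=-4,dy=-4->C
Step 2: C = 9, D = 1, total pairs = 10.
Step 3: tau = (C - D)/(n(n-1)/2) = (9 - 1)/10 = 0.800000.
Step 4: Exact two-sided p-value (enumerate n! = 120 permutations of y under H0): p = 0.083333.
Step 5: alpha = 0.05. fail to reject H0.

tau_b = 0.8000 (C=9, D=1), p = 0.083333, fail to reject H0.


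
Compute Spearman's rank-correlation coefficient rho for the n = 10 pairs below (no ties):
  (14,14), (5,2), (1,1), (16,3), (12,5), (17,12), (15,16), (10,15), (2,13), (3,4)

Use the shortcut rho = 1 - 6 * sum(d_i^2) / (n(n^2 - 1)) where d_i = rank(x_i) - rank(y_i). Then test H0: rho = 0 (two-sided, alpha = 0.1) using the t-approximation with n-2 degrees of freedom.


Step 1: Rank x and y separately (midranks; no ties here).
rank(x): 14->7, 5->4, 1->1, 16->9, 12->6, 17->10, 15->8, 10->5, 2->2, 3->3
rank(y): 14->8, 2->2, 1->1, 3->3, 5->5, 12->6, 16->10, 15->9, 13->7, 4->4
Step 2: d_i = R_x(i) - R_y(i); compute d_i^2.
  (7-8)^2=1, (4-2)^2=4, (1-1)^2=0, (9-3)^2=36, (6-5)^2=1, (10-6)^2=16, (8-10)^2=4, (5-9)^2=16, (2-7)^2=25, (3-4)^2=1
sum(d^2) = 104.
Step 3: rho = 1 - 6*104 / (10*(10^2 - 1)) = 1 - 624/990 = 0.369697.
Step 4: Under H0, t = rho * sqrt((n-2)/(1-rho^2)) = 1.1254 ~ t(8).
Step 5: Two-sided p-value from the t-distribution with 8 df = 0.293050.
Step 6: alpha = 0.1. fail to reject H0.

rho = 0.3697, p = 0.293050, fail to reject H0 at alpha = 0.1.


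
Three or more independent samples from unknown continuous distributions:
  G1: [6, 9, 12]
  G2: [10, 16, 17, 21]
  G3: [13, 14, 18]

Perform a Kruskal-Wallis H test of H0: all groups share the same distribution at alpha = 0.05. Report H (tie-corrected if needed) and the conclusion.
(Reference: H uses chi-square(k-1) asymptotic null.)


Step 1: Combine all N = 10 observations and assign midranks.
sorted (value, group, rank): (6,G1,1), (9,G1,2), (10,G2,3), (12,G1,4), (13,G3,5), (14,G3,6), (16,G2,7), (17,G2,8), (18,G3,9), (21,G2,10)
Step 2: Sum ranks within each group.
R_1 = 7 (n_1 = 3)
R_2 = 28 (n_2 = 4)
R_3 = 20 (n_3 = 3)
Step 3: H = 12/(N(N+1)) * sum(R_i^2/n_i) - 3(N+1)
     = 12/(10*11) * (7^2/3 + 28^2/4 + 20^2/3) - 3*11
     = 0.109091 * 345.667 - 33
     = 4.709091.
Step 4: No ties, so H is used without correction.
Step 5: Under H0, H ~ chi^2(2); p-value = 0.094937.
Step 6: alpha = 0.05. fail to reject H0.

H = 4.7091, df = 2, p = 0.094937, fail to reject H0.


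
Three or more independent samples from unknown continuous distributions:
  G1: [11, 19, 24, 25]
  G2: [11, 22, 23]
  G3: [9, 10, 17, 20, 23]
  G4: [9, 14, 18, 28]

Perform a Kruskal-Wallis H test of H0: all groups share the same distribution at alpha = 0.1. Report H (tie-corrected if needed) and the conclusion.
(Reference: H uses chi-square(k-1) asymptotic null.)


Step 1: Combine all N = 16 observations and assign midranks.
sorted (value, group, rank): (9,G3,1.5), (9,G4,1.5), (10,G3,3), (11,G1,4.5), (11,G2,4.5), (14,G4,6), (17,G3,7), (18,G4,8), (19,G1,9), (20,G3,10), (22,G2,11), (23,G2,12.5), (23,G3,12.5), (24,G1,14), (25,G1,15), (28,G4,16)
Step 2: Sum ranks within each group.
R_1 = 42.5 (n_1 = 4)
R_2 = 28 (n_2 = 3)
R_3 = 34 (n_3 = 5)
R_4 = 31.5 (n_4 = 4)
Step 3: H = 12/(N(N+1)) * sum(R_i^2/n_i) - 3(N+1)
     = 12/(16*17) * (42.5^2/4 + 28^2/3 + 34^2/5 + 31.5^2/4) - 3*17
     = 0.044118 * 1192.16 - 51
     = 1.595221.
Step 4: Ties present; correction factor C = 1 - 18/(16^3 - 16) = 0.995588. Corrected H = 1.595221 / 0.995588 = 1.602290.
Step 5: Under H0, H ~ chi^2(3); p-value = 0.658871.
Step 6: alpha = 0.1. fail to reject H0.

H = 1.6023, df = 3, p = 0.658871, fail to reject H0.


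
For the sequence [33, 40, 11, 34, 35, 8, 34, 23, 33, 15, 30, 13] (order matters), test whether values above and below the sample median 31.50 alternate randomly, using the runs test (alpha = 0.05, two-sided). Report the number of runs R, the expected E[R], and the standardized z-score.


Step 1: Compute median = 31.50; label A = above, B = below.
Labels in order: AABAABABABBB  (n_A = 6, n_B = 6)
Step 2: Count runs R = 8.
Step 3: Under H0 (random ordering), E[R] = 2*n_A*n_B/(n_A+n_B) + 1 = 2*6*6/12 + 1 = 7.0000.
        Var[R] = 2*n_A*n_B*(2*n_A*n_B - n_A - n_B) / ((n_A+n_B)^2 * (n_A+n_B-1)) = 4320/1584 = 2.7273.
        SD[R] = 1.6514.
Step 4: Continuity-corrected z = (R - 0.5 - E[R]) / SD[R] = (8 - 0.5 - 7.0000) / 1.6514 = 0.3028.
Step 5: Two-sided p-value via normal approximation = 2*(1 - Phi(|z|)) = 0.762069.
Step 6: alpha = 0.05. fail to reject H0.

R = 8, z = 0.3028, p = 0.762069, fail to reject H0.
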